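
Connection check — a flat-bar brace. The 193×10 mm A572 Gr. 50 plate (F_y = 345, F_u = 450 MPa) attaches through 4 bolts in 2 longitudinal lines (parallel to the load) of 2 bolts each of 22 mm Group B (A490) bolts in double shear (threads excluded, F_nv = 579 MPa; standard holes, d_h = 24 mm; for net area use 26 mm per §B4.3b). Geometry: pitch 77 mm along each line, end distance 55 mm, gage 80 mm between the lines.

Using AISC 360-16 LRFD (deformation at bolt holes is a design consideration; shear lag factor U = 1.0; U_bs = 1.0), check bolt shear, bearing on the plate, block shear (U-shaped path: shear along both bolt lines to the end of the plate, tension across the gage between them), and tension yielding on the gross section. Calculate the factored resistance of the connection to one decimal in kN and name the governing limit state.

Bolt shear: A_b = π(22)²/4 = 380.13 mm². φR_n = 0.75 × 579 × 380.13 × 4 × 2 = 1320.6 kN.
Bearing (10 mm plate, F_u = 450 MPa): end bolts L_c = 55 − 24/2 = 43, R_n = min(1.2×43×10×450, 2.4×22×10×450) = 232.2 kN/bolt; interior L_c = 77 − 24 = 53, R_n = 237.6 kN/bolt. φR_n = 0.75 × (2×232.2 + 2×237.6) = 704.7 kN.
Block shear: shear path 2×[55+1×77] = 2×132 mm, A_gv = 2640, A_nv = 2×(132 − 1.5×26)×10 = 1860 mm²; tension across gage: (80 − 1×26)×10 = 540 mm². R_n = min(0.6×450×1860, 0.6×345×2640) + 1.0×450×540 = min(502.2, 546.48) + 243 = 745.2 kN. φR_n = 0.75 × 745.2 = 558.9 kN.
Tension yield (gross): A_g = 193×10 = 1930 mm². φR_n = 0.90 × 345 × 1930 = 599.3 kN.
Governing: min(1320.6, 704.7, 558.9, 599.3) = 558.9 kN → block shear.

558.9 kN (block shear governs)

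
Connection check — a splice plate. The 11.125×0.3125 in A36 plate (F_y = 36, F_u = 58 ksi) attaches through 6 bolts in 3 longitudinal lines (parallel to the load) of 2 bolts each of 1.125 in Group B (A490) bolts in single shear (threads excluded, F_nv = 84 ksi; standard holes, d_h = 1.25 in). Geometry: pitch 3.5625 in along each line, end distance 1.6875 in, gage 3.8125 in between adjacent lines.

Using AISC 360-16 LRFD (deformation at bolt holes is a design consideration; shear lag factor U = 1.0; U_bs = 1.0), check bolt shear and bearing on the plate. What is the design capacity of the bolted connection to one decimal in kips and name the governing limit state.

Bolt shear: A_b = π(1.125)²/4 = 0.99402 in². φR_n = 0.75 × 84 × 0.99402 × 6 × 1 = 375.7 kips.
Bearing (0.3125 in plate, F_u = 58 ksi): end bolts L_c = 1.6875 − 1.25/2 = 1.0625, R_n = min(1.2×1.0625×0.3125×58, 2.4×1.125×0.3125×58) = 23.109 kips/bolt; interior L_c = 3.5625 − 1.25 = 2.3125, R_n = 48.938 kips/bolt. φR_n = 0.75 × (3×23.109 + 3×48.938) = 162.1 kips.
Governing: min(375.7, 162.1) = 162.1 kips → bearing.

162.1 kips (bearing governs)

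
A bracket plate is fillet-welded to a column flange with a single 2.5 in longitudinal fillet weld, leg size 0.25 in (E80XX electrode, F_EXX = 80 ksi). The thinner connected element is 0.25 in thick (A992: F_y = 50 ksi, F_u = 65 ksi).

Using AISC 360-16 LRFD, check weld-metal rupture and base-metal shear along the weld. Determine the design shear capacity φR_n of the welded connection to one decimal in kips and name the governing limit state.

Weld metal: throat = 0.707×0.25 = 0.17675 in, L = 2.5 in. φR_n = 0.75 × 0.6 × 80 × 0.17675 × 2.5 = 15.9 kips.
Base metal shear (0.25 in plate): yield φR_n = 1.0×0.6×50×0.25×2.5 = 18.8 kips; rupture φR_n = 0.75×0.6×65×0.25×2.5 = 18.3 kips; take 18.3 kips (rupture).
Governing: min(15.9, 18.3) = 15.9 kips → weld metal.

15.9 kips (weld metal governs)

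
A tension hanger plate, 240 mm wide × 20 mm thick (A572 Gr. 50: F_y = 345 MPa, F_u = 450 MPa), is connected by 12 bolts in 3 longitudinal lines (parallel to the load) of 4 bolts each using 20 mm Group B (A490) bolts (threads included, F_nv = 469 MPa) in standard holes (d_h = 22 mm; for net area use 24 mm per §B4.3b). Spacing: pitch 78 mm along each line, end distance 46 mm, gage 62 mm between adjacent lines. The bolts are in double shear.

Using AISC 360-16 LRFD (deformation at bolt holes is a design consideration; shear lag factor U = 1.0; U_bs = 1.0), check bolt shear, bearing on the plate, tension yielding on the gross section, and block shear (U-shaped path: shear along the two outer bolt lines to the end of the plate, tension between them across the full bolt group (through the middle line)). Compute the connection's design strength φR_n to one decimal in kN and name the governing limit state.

Bolt shear: A_b = π(20)²/4 = 314.16 mm². φR_n = 0.75 × 469 × 314.16 × 12 × 2 = 2652.1 kN.
Bearing (20 mm plate, F_u = 450 MPa): end bolts L_c = 46 − 22/2 = 35, R_n = min(1.2×35×20×450, 2.4×20×20×450) = 378 kN/bolt; interior L_c = 78 − 22 = 56, R_n = 432 kN/bolt. φR_n = 0.75 × (3×378 + 9×432) = 3766.5 kN.
Tension yield (gross): A_g = 240×20 = 4800 mm². φR_n = 0.90 × 345 × 4800 = 1490.4 kN.
Block shear: shear path 2×[46+3×78] = 2×280 mm, A_gv = 11200, A_nv = 2×(280 − 3.5×24)×20 = 7840 mm²; tension across gage: (124 − 2×24)×20 = 1520 mm². R_n = min(0.6×450×7840, 0.6×345×11200) + 1.0×450×1520 = min(2116.8, 2318.4) + 684 = 2800.8 kN. φR_n = 0.75 × 2800.8 = 2100.6 kN.
Governing: min(2652.1, 3766.5, 1490.4, 2100.6) = 1490.4 kN → gross-section yield.

1490.4 kN (gross-section yield governs)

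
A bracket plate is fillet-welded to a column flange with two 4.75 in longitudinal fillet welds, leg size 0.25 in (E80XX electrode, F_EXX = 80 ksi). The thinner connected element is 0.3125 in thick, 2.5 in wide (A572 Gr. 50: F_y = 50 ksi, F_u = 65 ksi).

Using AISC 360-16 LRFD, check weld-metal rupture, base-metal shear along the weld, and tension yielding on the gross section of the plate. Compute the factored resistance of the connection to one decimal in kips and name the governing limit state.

35.2 kips (gross-section yield governs)

Weld metal: throat = 0.707×0.25 = 0.17675 in, L = 2×4.75 = 9.5 in. φR_n = 0.75 × 0.6 × 80 × 0.17675 × 9.5 = 60.4 kips.
Base metal shear (0.3125 in plate): yield φR_n = 1.0×0.6×50×0.3125×9.5 = 89.1 kips; rupture φR_n = 0.75×0.6×65×0.3125×9.5 = 86.8 kips; take 86.8 kips (rupture).
Tension yield (gross): A_g = 2.5×0.3125 = 0.78125 in². φR_n = 0.90 × 50 × 0.78125 = 35.2 kips.
Governing: min(60.4, 86.8, 35.2) = 35.2 kips → gross-section yield.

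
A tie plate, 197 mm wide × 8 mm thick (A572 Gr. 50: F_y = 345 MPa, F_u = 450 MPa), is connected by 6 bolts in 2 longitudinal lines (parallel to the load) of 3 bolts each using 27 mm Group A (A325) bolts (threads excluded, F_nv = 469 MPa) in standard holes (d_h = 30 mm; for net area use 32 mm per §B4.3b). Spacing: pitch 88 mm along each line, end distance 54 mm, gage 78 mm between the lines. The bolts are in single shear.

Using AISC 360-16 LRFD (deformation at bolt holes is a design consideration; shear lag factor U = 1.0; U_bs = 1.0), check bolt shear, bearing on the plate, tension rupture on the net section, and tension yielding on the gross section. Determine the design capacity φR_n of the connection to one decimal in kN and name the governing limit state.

Bolt shear: A_b = π(27)²/4 = 572.56 mm². φR_n = 0.75 × 469 × 572.56 × 6 × 1 = 1208.4 kN.
Bearing (8 mm plate, F_u = 450 MPa): end bolts L_c = 54 − 30/2 = 39, R_n = min(1.2×39×8×450, 2.4×27×8×450) = 168.48 kN/bolt; interior L_c = 88 − 30 = 58, R_n = 233.28 kN/bolt. φR_n = 0.75 × (2×168.48 + 4×233.28) = 952.6 kN.
Tension rupture (net): A_n = (197 − 2×32)×8 = 1064 mm² (U = 1.0, A_e = A_n). φR_n = 0.75 × 450 × 1064 = 359.1 kN.
Tension yield (gross): A_g = 197×8 = 1576 mm². φR_n = 0.90 × 345 × 1576 = 489.3 kN.
Governing: min(1208.4, 952.6, 359.1, 489.3) = 359.1 kN → net-section rupture.

359.1 kN (net-section rupture governs)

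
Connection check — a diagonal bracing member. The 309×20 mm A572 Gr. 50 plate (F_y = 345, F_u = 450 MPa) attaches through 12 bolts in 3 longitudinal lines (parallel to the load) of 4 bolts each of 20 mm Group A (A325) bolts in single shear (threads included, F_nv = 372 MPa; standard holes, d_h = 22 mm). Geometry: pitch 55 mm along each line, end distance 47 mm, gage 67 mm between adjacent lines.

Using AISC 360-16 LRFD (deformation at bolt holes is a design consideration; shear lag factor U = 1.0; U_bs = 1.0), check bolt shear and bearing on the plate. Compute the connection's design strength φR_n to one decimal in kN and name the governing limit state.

1051.8 kN (bolt shear governs)

Bolt shear: A_b = π(20)²/4 = 314.16 mm². φR_n = 0.75 × 372 × 314.16 × 12 × 1 = 1051.8 kN.
Bearing (20 mm plate, F_u = 450 MPa): end bolts L_c = 47 − 22/2 = 36, R_n = min(1.2×36×20×450, 2.4×20×20×450) = 388.8 kN/bolt; interior L_c = 55 − 22 = 33, R_n = 356.4 kN/bolt. φR_n = 0.75 × (3×388.8 + 9×356.4) = 3280.5 kN.
Governing: min(1051.8, 3280.5) = 1051.8 kN → bolt shear.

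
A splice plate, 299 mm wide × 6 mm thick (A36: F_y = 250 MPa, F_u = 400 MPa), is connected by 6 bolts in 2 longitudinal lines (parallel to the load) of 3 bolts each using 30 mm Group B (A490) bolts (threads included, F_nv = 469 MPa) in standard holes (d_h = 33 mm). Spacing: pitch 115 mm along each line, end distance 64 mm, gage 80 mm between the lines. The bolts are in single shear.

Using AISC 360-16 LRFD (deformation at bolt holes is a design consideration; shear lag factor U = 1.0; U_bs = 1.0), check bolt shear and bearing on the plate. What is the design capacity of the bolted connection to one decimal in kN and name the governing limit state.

723.6 kN (bearing governs)

Bolt shear: A_b = π(30)²/4 = 706.86 mm². φR_n = 0.75 × 469 × 706.86 × 6 × 1 = 1491.8 kN.
Bearing (6 mm plate, F_u = 400 MPa): end bolts L_c = 64 − 33/2 = 47.5, R_n = min(1.2×47.5×6×400, 2.4×30×6×400) = 136.8 kN/bolt; interior L_c = 115 − 33 = 82, R_n = 172.8 kN/bolt. φR_n = 0.75 × (2×136.8 + 4×172.8) = 723.6 kN.
Governing: min(1491.8, 723.6) = 723.6 kN → bearing.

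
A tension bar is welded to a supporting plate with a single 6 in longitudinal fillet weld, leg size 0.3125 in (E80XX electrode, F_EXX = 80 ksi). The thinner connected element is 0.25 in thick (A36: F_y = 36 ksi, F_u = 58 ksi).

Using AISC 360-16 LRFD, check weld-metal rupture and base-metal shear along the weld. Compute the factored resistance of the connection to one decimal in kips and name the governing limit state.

Weld metal: throat = 0.707×0.3125 = 0.22094 in, L = 6 in. φR_n = 0.75 × 0.6 × 80 × 0.22094 × 6 = 47.7 kips.
Base metal shear (0.25 in plate): yield φR_n = 1.0×0.6×36×0.25×6 = 32.4 kips; rupture φR_n = 0.75×0.6×58×0.25×6 = 39.2 kips; take 32.4 kips (yield).
Governing: min(47.7, 32.4) = 32.4 kips → base-metal shear.

32.4 kips (base-metal shear governs)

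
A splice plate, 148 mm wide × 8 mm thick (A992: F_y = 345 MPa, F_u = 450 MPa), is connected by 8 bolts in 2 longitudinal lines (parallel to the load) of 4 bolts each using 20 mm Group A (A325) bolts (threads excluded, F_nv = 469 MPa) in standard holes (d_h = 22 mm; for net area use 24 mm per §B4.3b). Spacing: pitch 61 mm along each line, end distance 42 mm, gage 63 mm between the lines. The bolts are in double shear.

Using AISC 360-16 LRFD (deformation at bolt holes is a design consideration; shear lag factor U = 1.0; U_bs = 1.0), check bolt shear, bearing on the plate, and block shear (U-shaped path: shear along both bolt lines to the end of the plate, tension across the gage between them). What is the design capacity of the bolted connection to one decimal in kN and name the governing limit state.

Bolt shear: A_b = π(20)²/4 = 314.16 mm². φR_n = 0.75 × 469 × 314.16 × 8 × 2 = 1768.1 kN.
Bearing (8 mm plate, F_u = 450 MPa): end bolts L_c = 42 − 22/2 = 31, R_n = min(1.2×31×8×450, 2.4×20×8×450) = 133.92 kN/bolt; interior L_c = 61 − 22 = 39, R_n = 168.48 kN/bolt. φR_n = 0.75 × (2×133.92 + 6×168.48) = 959.0 kN.
Block shear: shear path 2×[42+3×61] = 2×225 mm, A_gv = 3600, A_nv = 2×(225 − 3.5×24)×8 = 2256 mm²; tension across gage: (63 − 1×24)×8 = 312 mm². R_n = min(0.6×450×2256, 0.6×345×3600) + 1.0×450×312 = min(609.12, 745.2) + 140.4 = 749.52 kN. φR_n = 0.75 × 749.52 = 562.1 kN.
Governing: min(1768.1, 959.0, 562.1) = 562.1 kN → block shear.

562.1 kN (block shear governs)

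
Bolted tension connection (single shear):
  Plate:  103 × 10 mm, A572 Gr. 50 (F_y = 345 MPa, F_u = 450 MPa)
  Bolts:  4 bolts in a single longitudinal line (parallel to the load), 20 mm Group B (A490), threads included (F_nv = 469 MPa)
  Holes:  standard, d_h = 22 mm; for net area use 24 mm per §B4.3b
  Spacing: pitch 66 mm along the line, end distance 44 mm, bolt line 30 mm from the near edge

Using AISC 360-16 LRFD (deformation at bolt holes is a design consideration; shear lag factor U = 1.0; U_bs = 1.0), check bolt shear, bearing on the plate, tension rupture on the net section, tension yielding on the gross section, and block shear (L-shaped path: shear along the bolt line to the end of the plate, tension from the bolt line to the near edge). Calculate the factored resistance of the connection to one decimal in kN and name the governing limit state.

Bolt shear: A_b = π(20)²/4 = 314.16 mm². φR_n = 0.75 × 469 × 314.16 × 4 × 1 = 442.0 kN.
Bearing (10 mm plate, F_u = 450 MPa): end bolts L_c = 44 − 22/2 = 33, R_n = min(1.2×33×10×450, 2.4×20×10×450) = 178.2 kN/bolt; interior L_c = 66 − 22 = 44, R_n = 216 kN/bolt. φR_n = 0.75 × (1×178.2 + 3×216) = 619.7 kN.
Tension rupture (net): A_n = (103 − 1×24)×10 = 790 mm² (U = 1.0, A_e = A_n). φR_n = 0.75 × 450 × 790 = 266.6 kN.
Tension yield (gross): A_g = 103×10 = 1030 mm². φR_n = 0.90 × 345 × 1030 = 319.8 kN.
Block shear: shear path 1×[44+3×66] = 1×242 mm, A_gv = 2420, A_nv = 1×(242 − 3.5×24)×10 = 1580 mm²; tension to near edge: (30 − 0.5×24)×10 = 180 mm². R_n = min(0.6×450×1580, 0.6×345×2420) + 1.0×450×180 = min(426.6, 500.94) + 81 = 507.6 kN. φR_n = 0.75 × 507.6 = 380.7 kN.
Governing: min(442.0, 619.7, 266.6, 319.8, 380.7) = 266.6 kN → net-section rupture.

266.6 kN (net-section rupture governs)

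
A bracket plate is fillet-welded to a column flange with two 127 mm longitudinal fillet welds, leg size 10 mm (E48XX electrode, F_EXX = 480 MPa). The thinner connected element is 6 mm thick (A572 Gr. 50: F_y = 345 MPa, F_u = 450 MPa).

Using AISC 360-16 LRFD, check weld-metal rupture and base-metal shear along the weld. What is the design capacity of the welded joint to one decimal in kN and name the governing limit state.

Weld metal: throat = 0.707×10 = 7.07 mm, L = 2×127 = 254 mm. φR_n = 0.75 × 0.6 × 480 × 7.07 × 254 = 387.9 kN.
Base metal shear (6 mm plate): yield φR_n = 1.0×0.6×345×6×254 = 315.5 kN; rupture φR_n = 0.75×0.6×450×6×254 = 308.6 kN; take 308.6 kN (rupture).
Governing: min(387.9, 308.6) = 308.6 kN → base-metal shear.

308.6 kN (base-metal shear governs)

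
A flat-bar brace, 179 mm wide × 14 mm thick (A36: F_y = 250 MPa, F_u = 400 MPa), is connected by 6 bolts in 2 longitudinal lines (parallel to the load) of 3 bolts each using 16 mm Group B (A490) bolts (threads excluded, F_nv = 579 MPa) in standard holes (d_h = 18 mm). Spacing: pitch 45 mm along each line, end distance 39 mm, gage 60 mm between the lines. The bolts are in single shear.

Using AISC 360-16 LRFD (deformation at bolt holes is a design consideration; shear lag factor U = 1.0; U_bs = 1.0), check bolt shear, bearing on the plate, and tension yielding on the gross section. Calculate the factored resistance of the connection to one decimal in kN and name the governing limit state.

523.9 kN (bolt shear governs)

Bolt shear: A_b = π(16)²/4 = 201.06 mm². φR_n = 0.75 × 579 × 201.06 × 6 × 1 = 523.9 kN.
Bearing (14 mm plate, F_u = 400 MPa): end bolts L_c = 39 − 18/2 = 30, R_n = min(1.2×30×14×400, 2.4×16×14×400) = 201.6 kN/bolt; interior L_c = 45 − 18 = 27, R_n = 181.44 kN/bolt. φR_n = 0.75 × (2×201.6 + 4×181.44) = 846.7 kN.
Tension yield (gross): A_g = 179×14 = 2506 mm². φR_n = 0.90 × 250 × 2506 = 563.9 kN.
Governing: min(523.9, 846.7, 563.9) = 523.9 kN → bolt shear.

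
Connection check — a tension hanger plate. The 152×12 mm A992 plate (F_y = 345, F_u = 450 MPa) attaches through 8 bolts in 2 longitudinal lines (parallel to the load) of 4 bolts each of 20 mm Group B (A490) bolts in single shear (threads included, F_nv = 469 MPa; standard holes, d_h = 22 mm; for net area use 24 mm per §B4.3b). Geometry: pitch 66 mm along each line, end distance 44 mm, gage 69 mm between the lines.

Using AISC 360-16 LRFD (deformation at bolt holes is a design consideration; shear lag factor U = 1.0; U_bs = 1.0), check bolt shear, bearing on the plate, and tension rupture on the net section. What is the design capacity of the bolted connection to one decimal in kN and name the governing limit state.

421.2 kN (net-section rupture governs)

Bolt shear: A_b = π(20)²/4 = 314.16 mm². φR_n = 0.75 × 469 × 314.16 × 8 × 1 = 884.0 kN.
Bearing (12 mm plate, F_u = 450 MPa): end bolts L_c = 44 − 22/2 = 33, R_n = min(1.2×33×12×450, 2.4×20×12×450) = 213.84 kN/bolt; interior L_c = 66 − 22 = 44, R_n = 259.2 kN/bolt. φR_n = 0.75 × (2×213.84 + 6×259.2) = 1487.2 kN.
Tension rupture (net): A_n = (152 − 2×24)×12 = 1248 mm² (U = 1.0, A_e = A_n). φR_n = 0.75 × 450 × 1248 = 421.2 kN.
Governing: min(884.0, 1487.2, 421.2) = 421.2 kN → net-section rupture.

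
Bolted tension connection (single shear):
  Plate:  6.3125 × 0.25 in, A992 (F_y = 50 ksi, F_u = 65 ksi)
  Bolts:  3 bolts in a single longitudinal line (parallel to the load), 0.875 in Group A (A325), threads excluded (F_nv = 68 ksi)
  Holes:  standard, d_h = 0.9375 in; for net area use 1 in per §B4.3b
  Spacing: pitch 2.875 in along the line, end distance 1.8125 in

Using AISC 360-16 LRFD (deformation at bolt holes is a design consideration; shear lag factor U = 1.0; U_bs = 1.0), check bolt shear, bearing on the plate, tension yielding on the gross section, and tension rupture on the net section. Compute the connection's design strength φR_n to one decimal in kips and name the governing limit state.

64.7 kips (net-section rupture governs)

Bolt shear: A_b = π(0.875)²/4 = 0.60132 in². φR_n = 0.75 × 68 × 0.60132 × 3 × 1 = 92.0 kips.
Bearing (0.25 in plate, F_u = 65 ksi): end bolts L_c = 1.8125 − 0.9375/2 = 1.34375, R_n = min(1.2×1.34375×0.25×65, 2.4×0.875×0.25×65) = 26.203 kips/bolt; interior L_c = 2.875 − 0.9375 = 1.9375, R_n = 34.125 kips/bolt. φR_n = 0.75 × (1×26.203 + 2×34.125) = 70.8 kips.
Tension yield (gross): A_g = 6.3125×0.25 = 1.5781 in². φR_n = 0.90 × 50 × 1.5781 = 71.0 kips.
Tension rupture (net): A_n = (6.3125 − 1×1)×0.25 = 1.3281 in² (U = 1.0, A_e = A_n). φR_n = 0.75 × 65 × 1.3281 = 64.7 kips.
Governing: min(92.0, 70.8, 71.0, 64.7) = 64.7 kips → net-section rupture.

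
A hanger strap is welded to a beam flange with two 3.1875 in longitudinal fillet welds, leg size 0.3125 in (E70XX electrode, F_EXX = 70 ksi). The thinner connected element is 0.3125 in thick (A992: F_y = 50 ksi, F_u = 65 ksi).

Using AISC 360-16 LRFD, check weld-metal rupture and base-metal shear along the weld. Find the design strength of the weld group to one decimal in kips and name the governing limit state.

44.4 kips (weld metal governs)

Weld metal: throat = 0.707×0.3125 = 0.22094 in, L = 2×3.1875 = 6.375 in. φR_n = 0.75 × 0.6 × 70 × 0.22094 × 6.375 = 44.4 kips.
Base metal shear (0.3125 in plate): yield φR_n = 1.0×0.6×50×0.3125×6.375 = 59.8 kips; rupture φR_n = 0.75×0.6×65×0.3125×6.375 = 58.3 kips; take 58.3 kips (rupture).
Governing: min(44.4, 58.3) = 44.4 kips → weld metal.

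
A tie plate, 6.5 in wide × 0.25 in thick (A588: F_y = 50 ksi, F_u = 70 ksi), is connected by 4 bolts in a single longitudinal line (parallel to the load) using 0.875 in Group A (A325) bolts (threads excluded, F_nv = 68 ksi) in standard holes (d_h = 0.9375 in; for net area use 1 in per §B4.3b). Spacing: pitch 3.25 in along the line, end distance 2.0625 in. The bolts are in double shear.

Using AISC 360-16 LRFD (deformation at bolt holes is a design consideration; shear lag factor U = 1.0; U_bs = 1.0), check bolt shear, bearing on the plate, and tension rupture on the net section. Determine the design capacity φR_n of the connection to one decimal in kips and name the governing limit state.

72.2 kips (net-section rupture governs)

Bolt shear: A_b = π(0.875)²/4 = 0.60132 in². φR_n = 0.75 × 68 × 0.60132 × 4 × 2 = 245.3 kips.
Bearing (0.25 in plate, F_u = 70 ksi): end bolts L_c = 2.0625 − 0.9375/2 = 1.59375, R_n = min(1.2×1.59375×0.25×70, 2.4×0.875×0.25×70) = 33.469 kips/bolt; interior L_c = 3.25 − 0.9375 = 2.3125, R_n = 36.75 kips/bolt. φR_n = 0.75 × (1×33.469 + 3×36.75) = 107.8 kips.
Tension rupture (net): A_n = (6.5 − 1×1)×0.25 = 1.375 in² (U = 1.0, A_e = A_n). φR_n = 0.75 × 70 × 1.375 = 72.2 kips.
Governing: min(245.3, 107.8, 72.2) = 72.2 kips → net-section rupture.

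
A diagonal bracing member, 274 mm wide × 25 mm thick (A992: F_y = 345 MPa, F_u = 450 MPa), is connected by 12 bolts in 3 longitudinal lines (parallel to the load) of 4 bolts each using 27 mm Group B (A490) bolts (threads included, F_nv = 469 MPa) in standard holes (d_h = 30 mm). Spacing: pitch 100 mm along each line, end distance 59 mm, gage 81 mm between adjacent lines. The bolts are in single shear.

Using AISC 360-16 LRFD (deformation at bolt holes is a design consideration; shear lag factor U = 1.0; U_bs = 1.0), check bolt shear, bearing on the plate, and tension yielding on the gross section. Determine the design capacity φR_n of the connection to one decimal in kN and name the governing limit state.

2126.9 kN (gross-section yield governs)

Bolt shear: A_b = π(27)²/4 = 572.56 mm². φR_n = 0.75 × 469 × 572.56 × 12 × 1 = 2416.8 kN.
Bearing (25 mm plate, F_u = 450 MPa): end bolts L_c = 59 − 30/2 = 44, R_n = min(1.2×44×25×450, 2.4×27×25×450) = 594 kN/bolt; interior L_c = 100 − 30 = 70, R_n = 729 kN/bolt. φR_n = 0.75 × (3×594 + 9×729) = 6257.3 kN.
Tension yield (gross): A_g = 274×25 = 6850 mm². φR_n = 0.90 × 345 × 6850 = 2126.9 kN.
Governing: min(2416.8, 6257.3, 2126.9) = 2126.9 kN → gross-section yield.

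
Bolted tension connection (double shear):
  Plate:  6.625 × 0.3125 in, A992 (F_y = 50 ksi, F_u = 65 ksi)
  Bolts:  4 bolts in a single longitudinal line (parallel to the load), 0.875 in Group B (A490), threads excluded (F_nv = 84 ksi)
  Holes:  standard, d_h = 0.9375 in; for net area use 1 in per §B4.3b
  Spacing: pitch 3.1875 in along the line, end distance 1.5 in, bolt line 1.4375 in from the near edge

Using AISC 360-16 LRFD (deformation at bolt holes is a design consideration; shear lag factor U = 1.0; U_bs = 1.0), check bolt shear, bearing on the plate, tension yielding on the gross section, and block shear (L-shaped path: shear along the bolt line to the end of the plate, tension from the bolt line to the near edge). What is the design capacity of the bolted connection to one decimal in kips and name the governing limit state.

83.4 kips (block shear governs)

Bolt shear: A_b = π(0.875)²/4 = 0.60132 in². φR_n = 0.75 × 84 × 0.60132 × 4 × 2 = 303.1 kips.
Bearing (0.3125 in plate, F_u = 65 ksi): end bolts L_c = 1.5 − 0.9375/2 = 1.03125, R_n = min(1.2×1.03125×0.3125×65, 2.4×0.875×0.3125×65) = 25.137 kips/bolt; interior L_c = 3.1875 − 0.9375 = 2.25, R_n = 42.656 kips/bolt. φR_n = 0.75 × (1×25.137 + 3×42.656) = 114.8 kips.
Tension yield (gross): A_g = 6.625×0.3125 = 2.0703 in². φR_n = 0.90 × 50 × 2.0703 = 93.2 kips.
Block shear: shear path 1×[1.5+3×3.1875] = 1×11.0625 in, A_gv = 3.457, A_nv = 1×(11.0625 − 3.5×1)×0.3125 = 2.3633 in²; tension to near edge: (1.4375 − 0.5×1)×0.3125 = 0.29297 in². R_n = min(0.6×65×2.3633, 0.6×50×3.457) + 1.0×65×0.29297 = min(92.169, 103.71) + 19.043 = 111.21 kips. φR_n = 0.75 × 111.21 = 83.4 kips.
Governing: min(303.1, 114.8, 93.2, 83.4) = 83.4 kips → block shear.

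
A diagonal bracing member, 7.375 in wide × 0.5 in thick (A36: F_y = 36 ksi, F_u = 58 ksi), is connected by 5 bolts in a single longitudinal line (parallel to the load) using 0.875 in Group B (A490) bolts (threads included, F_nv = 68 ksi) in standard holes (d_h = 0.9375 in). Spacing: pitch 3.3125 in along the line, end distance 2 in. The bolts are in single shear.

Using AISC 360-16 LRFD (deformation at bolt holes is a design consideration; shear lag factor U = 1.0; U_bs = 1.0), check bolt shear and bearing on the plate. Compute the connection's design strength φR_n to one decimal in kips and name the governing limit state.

Bolt shear: A_b = π(0.875)²/4 = 0.60132 in². φR_n = 0.75 × 68 × 0.60132 × 5 × 1 = 153.3 kips.
Bearing (0.5 in plate, F_u = 58 ksi): end bolts L_c = 2 − 0.9375/2 = 1.53125, R_n = min(1.2×1.53125×0.5×58, 2.4×0.875×0.5×58) = 53.288 kips/bolt; interior L_c = 3.3125 − 0.9375 = 2.375, R_n = 60.9 kips/bolt. φR_n = 0.75 × (1×53.288 + 4×60.9) = 222.7 kips.
Governing: min(153.3, 222.7) = 153.3 kips → bolt shear.

153.3 kips (bolt shear governs)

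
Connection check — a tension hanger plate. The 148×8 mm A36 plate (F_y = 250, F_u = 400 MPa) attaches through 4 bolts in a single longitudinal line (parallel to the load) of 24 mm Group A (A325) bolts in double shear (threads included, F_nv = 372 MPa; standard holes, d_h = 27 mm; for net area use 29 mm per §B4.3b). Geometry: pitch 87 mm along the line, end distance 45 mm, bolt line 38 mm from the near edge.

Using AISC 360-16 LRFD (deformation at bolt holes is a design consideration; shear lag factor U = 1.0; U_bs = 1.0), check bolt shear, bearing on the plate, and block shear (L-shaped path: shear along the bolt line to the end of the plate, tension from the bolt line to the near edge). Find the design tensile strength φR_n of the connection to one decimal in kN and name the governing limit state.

Bolt shear: A_b = π(24)²/4 = 452.39 mm². φR_n = 0.75 × 372 × 452.39 × 4 × 2 = 1009.7 kN.
Bearing (8 mm plate, F_u = 400 MPa): end bolts L_c = 45 − 27/2 = 31.5, R_n = min(1.2×31.5×8×400, 2.4×24×8×400) = 120.96 kN/bolt; interior L_c = 87 − 27 = 60, R_n = 184.32 kN/bolt. φR_n = 0.75 × (1×120.96 + 3×184.32) = 505.4 kN.
Block shear: shear path 1×[45+3×87] = 1×306 mm, A_gv = 2448, A_nv = 1×(306 − 3.5×29)×8 = 1636 mm²; tension to near edge: (38 − 0.5×29)×8 = 188 mm². R_n = min(0.6×400×1636, 0.6×250×2448) + 1.0×400×188 = min(392.64, 367.2) + 75.2 = 442.4 kN. φR_n = 0.75 × 442.4 = 331.8 kN.
Governing: min(1009.7, 505.4, 331.8) = 331.8 kN → block shear.

331.8 kN (block shear governs)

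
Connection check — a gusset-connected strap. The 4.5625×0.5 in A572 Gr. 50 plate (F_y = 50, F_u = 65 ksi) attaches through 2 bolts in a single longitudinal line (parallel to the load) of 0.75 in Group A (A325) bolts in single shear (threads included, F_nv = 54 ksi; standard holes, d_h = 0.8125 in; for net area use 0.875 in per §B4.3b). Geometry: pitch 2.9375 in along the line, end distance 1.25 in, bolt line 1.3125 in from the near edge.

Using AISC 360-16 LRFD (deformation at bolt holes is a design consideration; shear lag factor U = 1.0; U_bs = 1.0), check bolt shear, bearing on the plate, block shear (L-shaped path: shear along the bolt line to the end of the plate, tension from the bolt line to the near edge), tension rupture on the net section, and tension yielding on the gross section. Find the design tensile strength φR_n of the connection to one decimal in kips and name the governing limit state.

35.8 kips (bolt shear governs)

Bolt shear: A_b = π(0.75)²/4 = 0.44179 in². φR_n = 0.75 × 54 × 0.44179 × 2 × 1 = 35.8 kips.
Bearing (0.5 in plate, F_u = 65 ksi): end bolts L_c = 1.25 − 0.8125/2 = 0.84375, R_n = min(1.2×0.84375×0.5×65, 2.4×0.75×0.5×65) = 32.906 kips/bolt; interior L_c = 2.9375 − 0.8125 = 2.125, R_n = 58.5 kips/bolt. φR_n = 0.75 × (1×32.906 + 1×58.5) = 68.6 kips.
Block shear: shear path 1×[1.25+1×2.9375] = 1×4.1875 in, A_gv = 2.0938, A_nv = 1×(4.1875 − 1.5×0.875)×0.5 = 1.4375 in²; tension to near edge: (1.3125 − 0.5×0.875)×0.5 = 0.4375 in². R_n = min(0.6×65×1.4375, 0.6×50×2.0938) + 1.0×65×0.4375 = min(56.063, 62.814) + 28.438 = 84.501 kips. φR_n = 0.75 × 84.501 = 63.4 kips.
Tension rupture (net): A_n = (4.5625 − 1×0.875)×0.5 = 1.8438 in² (U = 1.0, A_e = A_n). φR_n = 0.75 × 65 × 1.8438 = 89.9 kips.
Tension yield (gross): A_g = 4.5625×0.5 = 2.2813 in². φR_n = 0.90 × 50 × 2.2813 = 102.7 kips.
Governing: min(35.8, 68.6, 63.4, 89.9, 102.7) = 35.8 kips → bolt shear.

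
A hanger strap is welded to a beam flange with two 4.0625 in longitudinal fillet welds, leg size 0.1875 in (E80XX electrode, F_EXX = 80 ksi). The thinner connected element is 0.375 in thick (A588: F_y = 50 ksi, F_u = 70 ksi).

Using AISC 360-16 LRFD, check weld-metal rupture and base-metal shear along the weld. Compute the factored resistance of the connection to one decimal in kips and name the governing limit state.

38.8 kips (weld metal governs)

Weld metal: throat = 0.707×0.1875 = 0.13256 in, L = 2×4.0625 = 8.125 in. φR_n = 0.75 × 0.6 × 80 × 0.13256 × 8.125 = 38.8 kips.
Base metal shear (0.375 in plate): yield φR_n = 1.0×0.6×50×0.375×8.125 = 91.4 kips; rupture φR_n = 0.75×0.6×70×0.375×8.125 = 96.0 kips; take 91.4 kips (yield).
Governing: min(38.8, 91.4) = 38.8 kips → weld metal.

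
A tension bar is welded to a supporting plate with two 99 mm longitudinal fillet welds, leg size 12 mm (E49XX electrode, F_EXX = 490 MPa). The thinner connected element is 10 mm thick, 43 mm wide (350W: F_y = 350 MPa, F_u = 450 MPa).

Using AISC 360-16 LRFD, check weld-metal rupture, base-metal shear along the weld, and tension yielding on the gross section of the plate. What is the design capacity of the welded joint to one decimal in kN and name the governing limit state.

Weld metal: throat = 0.707×12 = 8.484 mm, L = 2×99 = 198 mm. φR_n = 0.75 × 0.6 × 490 × 8.484 × 198 = 370.4 kN.
Base metal shear (10 mm plate): yield φR_n = 1.0×0.6×350×10×198 = 415.8 kN; rupture φR_n = 0.75×0.6×450×10×198 = 401.0 kN; take 401.0 kN (rupture).
Tension yield (gross): A_g = 43×10 = 430 mm². φR_n = 0.90 × 350 × 430 = 135.5 kN.
Governing: min(370.4, 401.0, 135.5) = 135.5 kN → gross-section yield.

135.5 kN (gross-section yield governs)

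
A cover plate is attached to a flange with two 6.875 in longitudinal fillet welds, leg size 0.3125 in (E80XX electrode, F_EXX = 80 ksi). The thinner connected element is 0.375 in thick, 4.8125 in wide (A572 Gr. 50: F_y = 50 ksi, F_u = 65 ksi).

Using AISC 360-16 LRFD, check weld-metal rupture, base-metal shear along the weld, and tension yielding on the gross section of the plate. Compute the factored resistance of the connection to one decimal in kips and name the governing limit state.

81.2 kips (gross-section yield governs)

Weld metal: throat = 0.707×0.3125 = 0.22094 in, L = 2×6.875 = 13.75 in. φR_n = 0.75 × 0.6 × 80 × 0.22094 × 13.75 = 109.4 kips.
Base metal shear (0.375 in plate): yield φR_n = 1.0×0.6×50×0.375×13.75 = 154.7 kips; rupture φR_n = 0.75×0.6×65×0.375×13.75 = 150.8 kips; take 150.8 kips (rupture).
Tension yield (gross): A_g = 4.8125×0.375 = 1.8047 in². φR_n = 0.90 × 50 × 1.8047 = 81.2 kips.
Governing: min(109.4, 150.8, 81.2) = 81.2 kips → gross-section yield.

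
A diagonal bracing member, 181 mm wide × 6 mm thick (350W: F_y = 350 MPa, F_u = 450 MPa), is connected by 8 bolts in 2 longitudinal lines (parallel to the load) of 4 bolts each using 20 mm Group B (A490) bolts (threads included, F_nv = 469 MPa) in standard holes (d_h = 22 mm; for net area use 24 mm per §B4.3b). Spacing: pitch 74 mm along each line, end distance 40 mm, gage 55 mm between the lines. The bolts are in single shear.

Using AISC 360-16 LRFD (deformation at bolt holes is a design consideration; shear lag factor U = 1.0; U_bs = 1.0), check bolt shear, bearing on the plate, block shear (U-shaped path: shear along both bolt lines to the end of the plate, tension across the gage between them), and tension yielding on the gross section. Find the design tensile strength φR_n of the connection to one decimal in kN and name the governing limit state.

342.1 kN (gross-section yield governs)

Bolt shear: A_b = π(20)²/4 = 314.16 mm². φR_n = 0.75 × 469 × 314.16 × 8 × 1 = 884.0 kN.
Bearing (6 mm plate, F_u = 450 MPa): end bolts L_c = 40 − 22/2 = 29, R_n = min(1.2×29×6×450, 2.4×20×6×450) = 93.96 kN/bolt; interior L_c = 74 − 22 = 52, R_n = 129.6 kN/bolt. φR_n = 0.75 × (2×93.96 + 6×129.6) = 724.1 kN.
Block shear: shear path 2×[40+3×74] = 2×262 mm, A_gv = 3144, A_nv = 2×(262 − 3.5×24)×6 = 2136 mm²; tension across gage: (55 − 1×24)×6 = 186 mm². R_n = min(0.6×450×2136, 0.6×350×3144) + 1.0×450×186 = min(576.72, 660.24) + 83.7 = 660.42 kN. φR_n = 0.75 × 660.42 = 495.3 kN.
Tension yield (gross): A_g = 181×6 = 1086 mm². φR_n = 0.90 × 350 × 1086 = 342.1 kN.
Governing: min(884.0, 724.1, 495.3, 342.1) = 342.1 kN → gross-section yield.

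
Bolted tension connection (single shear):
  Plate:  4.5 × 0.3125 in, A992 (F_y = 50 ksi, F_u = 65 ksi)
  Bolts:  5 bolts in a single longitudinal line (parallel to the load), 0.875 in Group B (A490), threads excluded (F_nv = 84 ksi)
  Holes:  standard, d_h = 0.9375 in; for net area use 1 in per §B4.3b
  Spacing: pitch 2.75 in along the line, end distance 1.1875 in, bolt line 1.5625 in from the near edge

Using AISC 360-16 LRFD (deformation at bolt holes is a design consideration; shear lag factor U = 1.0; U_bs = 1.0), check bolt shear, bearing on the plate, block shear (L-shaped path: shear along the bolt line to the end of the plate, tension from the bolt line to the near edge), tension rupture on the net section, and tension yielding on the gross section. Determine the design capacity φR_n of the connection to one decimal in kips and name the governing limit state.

53.3 kips (net-section rupture governs)

Bolt shear: A_b = π(0.875)²/4 = 0.60132 in². φR_n = 0.75 × 84 × 0.60132 × 5 × 1 = 189.4 kips.
Bearing (0.3125 in plate, F_u = 65 ksi): end bolts L_c = 1.1875 − 0.9375/2 = 0.71875, R_n = min(1.2×0.71875×0.3125×65, 2.4×0.875×0.3125×65) = 17.52 kips/bolt; interior L_c = 2.75 − 0.9375 = 1.8125, R_n = 42.656 kips/bolt. φR_n = 0.75 × (1×17.52 + 4×42.656) = 141.1 kips.
Block shear: shear path 1×[1.1875+4×2.75] = 1×12.1875 in, A_gv = 3.8086, A_nv = 1×(12.1875 − 4.5×1)×0.3125 = 2.4023 in²; tension to near edge: (1.5625 − 0.5×1)×0.3125 = 0.33203 in². R_n = min(0.6×65×2.4023, 0.6×50×3.8086) + 1.0×65×0.33203 = min(93.69, 114.26) + 21.582 = 115.27 kips. φR_n = 0.75 × 115.27 = 86.5 kips.
Tension rupture (net): A_n = (4.5 − 1×1)×0.3125 = 1.0938 in² (U = 1.0, A_e = A_n). φR_n = 0.75 × 65 × 1.0938 = 53.3 kips.
Tension yield (gross): A_g = 4.5×0.3125 = 1.4063 in². φR_n = 0.90 × 50 × 1.4063 = 63.3 kips.
Governing: min(189.4, 141.1, 86.5, 53.3, 63.3) = 53.3 kips → net-section rupture.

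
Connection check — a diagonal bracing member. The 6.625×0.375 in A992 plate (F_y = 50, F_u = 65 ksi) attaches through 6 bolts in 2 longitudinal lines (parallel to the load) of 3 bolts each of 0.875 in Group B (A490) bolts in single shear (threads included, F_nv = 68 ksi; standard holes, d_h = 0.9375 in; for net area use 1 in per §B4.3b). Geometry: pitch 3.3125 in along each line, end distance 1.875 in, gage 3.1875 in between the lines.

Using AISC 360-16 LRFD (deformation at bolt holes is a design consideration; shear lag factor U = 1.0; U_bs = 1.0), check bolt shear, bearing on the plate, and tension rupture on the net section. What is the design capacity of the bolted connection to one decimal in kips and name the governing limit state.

84.6 kips (net-section rupture governs)

Bolt shear: A_b = π(0.875)²/4 = 0.60132 in². φR_n = 0.75 × 68 × 0.60132 × 6 × 1 = 184.0 kips.
Bearing (0.375 in plate, F_u = 65 ksi): end bolts L_c = 1.875 − 0.9375/2 = 1.40625, R_n = min(1.2×1.40625×0.375×65, 2.4×0.875×0.375×65) = 41.133 kips/bolt; interior L_c = 3.3125 − 0.9375 = 2.375, R_n = 51.188 kips/bolt. φR_n = 0.75 × (2×41.133 + 4×51.188) = 215.3 kips.
Tension rupture (net): A_n = (6.625 − 2×1)×0.375 = 1.7344 in² (U = 1.0, A_e = A_n). φR_n = 0.75 × 65 × 1.7344 = 84.6 kips.
Governing: min(184.0, 215.3, 84.6) = 84.6 kips → net-section rupture.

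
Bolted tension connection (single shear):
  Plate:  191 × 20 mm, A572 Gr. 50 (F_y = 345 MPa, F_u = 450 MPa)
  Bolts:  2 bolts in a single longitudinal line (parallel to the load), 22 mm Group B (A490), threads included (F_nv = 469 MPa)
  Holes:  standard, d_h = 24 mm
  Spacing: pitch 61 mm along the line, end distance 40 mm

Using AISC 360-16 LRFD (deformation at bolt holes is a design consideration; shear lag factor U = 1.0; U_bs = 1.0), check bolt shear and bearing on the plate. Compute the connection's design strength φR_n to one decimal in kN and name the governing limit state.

Bolt shear: A_b = π(22)²/4 = 380.13 mm². φR_n = 0.75 × 469 × 380.13 × 2 × 1 = 267.4 kN.
Bearing (20 mm plate, F_u = 450 MPa): end bolts L_c = 40 − 24/2 = 28, R_n = min(1.2×28×20×450, 2.4×22×20×450) = 302.4 kN/bolt; interior L_c = 61 − 24 = 37, R_n = 399.6 kN/bolt. φR_n = 0.75 × (1×302.4 + 1×399.6) = 526.5 kN.
Governing: min(267.4, 526.5) = 267.4 kN → bolt shear.

267.4 kN (bolt shear governs)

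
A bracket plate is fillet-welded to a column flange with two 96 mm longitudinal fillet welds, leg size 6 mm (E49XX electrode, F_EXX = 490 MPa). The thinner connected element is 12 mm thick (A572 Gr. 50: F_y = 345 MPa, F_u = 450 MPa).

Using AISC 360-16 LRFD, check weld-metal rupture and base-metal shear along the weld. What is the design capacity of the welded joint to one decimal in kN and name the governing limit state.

179.6 kN (weld metal governs)

Weld metal: throat = 0.707×6 = 4.242 mm, L = 2×96 = 192 mm. φR_n = 0.75 × 0.6 × 490 × 4.242 × 192 = 179.6 kN.
Base metal shear (12 mm plate): yield φR_n = 1.0×0.6×345×12×192 = 476.9 kN; rupture φR_n = 0.75×0.6×450×12×192 = 466.6 kN; take 466.6 kN (rupture).
Governing: min(179.6, 466.6) = 179.6 kN → weld metal.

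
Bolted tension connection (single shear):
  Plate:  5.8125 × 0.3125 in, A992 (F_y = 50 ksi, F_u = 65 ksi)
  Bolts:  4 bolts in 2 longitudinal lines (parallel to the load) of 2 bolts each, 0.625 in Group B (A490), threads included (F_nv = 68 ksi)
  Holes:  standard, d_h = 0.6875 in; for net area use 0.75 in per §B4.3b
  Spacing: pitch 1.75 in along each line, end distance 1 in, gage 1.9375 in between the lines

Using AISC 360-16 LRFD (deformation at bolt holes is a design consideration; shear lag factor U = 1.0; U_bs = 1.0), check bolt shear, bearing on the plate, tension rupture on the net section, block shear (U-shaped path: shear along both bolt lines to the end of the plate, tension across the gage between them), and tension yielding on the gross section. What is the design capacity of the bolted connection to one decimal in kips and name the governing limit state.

47.8 kips (block shear governs)

Bolt shear: A_b = π(0.625)²/4 = 0.3068 in². φR_n = 0.75 × 68 × 0.3068 × 4 × 1 = 62.6 kips.
Bearing (0.3125 in plate, F_u = 65 ksi): end bolts L_c = 1 − 0.6875/2 = 0.65625, R_n = min(1.2×0.65625×0.3125×65, 2.4×0.625×0.3125×65) = 15.996 kips/bolt; interior L_c = 1.75 − 0.6875 = 1.0625, R_n = 25.898 kips/bolt. φR_n = 0.75 × (2×15.996 + 2×25.898) = 62.8 kips.
Tension rupture (net): A_n = (5.8125 − 2×0.75)×0.3125 = 1.3477 in² (U = 1.0, A_e = A_n). φR_n = 0.75 × 65 × 1.3477 = 65.7 kips.
Block shear: shear path 2×[1+1×1.75] = 2×2.75 in, A_gv = 1.7188, A_nv = 2×(2.75 − 1.5×0.75)×0.3125 = 1.0156 in²; tension across gage: (1.9375 − 1×0.75)×0.3125 = 0.37109 in². R_n = min(0.6×65×1.0156, 0.6×50×1.7188) + 1.0×65×0.37109 = min(39.608, 51.564) + 24.121 = 63.729 kips. φR_n = 0.75 × 63.729 = 47.8 kips.
Tension yield (gross): A_g = 5.8125×0.3125 = 1.8164 in². φR_n = 0.90 × 50 × 1.8164 = 81.7 kips.
Governing: min(62.6, 62.8, 65.7, 47.8, 81.7) = 47.8 kips → block shear.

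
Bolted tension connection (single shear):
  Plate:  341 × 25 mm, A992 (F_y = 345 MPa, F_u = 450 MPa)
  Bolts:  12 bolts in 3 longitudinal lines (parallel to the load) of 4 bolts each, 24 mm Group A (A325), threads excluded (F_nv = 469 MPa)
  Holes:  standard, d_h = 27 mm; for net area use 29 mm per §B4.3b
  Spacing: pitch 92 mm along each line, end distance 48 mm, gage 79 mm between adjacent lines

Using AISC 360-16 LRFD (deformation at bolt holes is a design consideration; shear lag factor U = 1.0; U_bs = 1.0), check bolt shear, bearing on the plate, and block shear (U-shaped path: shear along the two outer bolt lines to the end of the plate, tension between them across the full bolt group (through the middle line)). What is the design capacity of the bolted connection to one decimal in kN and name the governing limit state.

1909.5 kN (bolt shear governs)

Bolt shear: A_b = π(24)²/4 = 452.39 mm². φR_n = 0.75 × 469 × 452.39 × 12 × 1 = 1909.5 kN.
Bearing (25 mm plate, F_u = 450 MPa): end bolts L_c = 48 − 27/2 = 34.5, R_n = min(1.2×34.5×25×450, 2.4×24×25×450) = 465.75 kN/bolt; interior L_c = 92 − 27 = 65, R_n = 648 kN/bolt. φR_n = 0.75 × (3×465.75 + 9×648) = 5421.9 kN.
Block shear: shear path 2×[48+3×92] = 2×324 mm, A_gv = 16200, A_nv = 2×(324 − 3.5×29)×25 = 11125 mm²; tension across gage: (158 − 2×29)×25 = 2500 mm². R_n = min(0.6×450×11125, 0.6×345×16200) + 1.0×450×2500 = min(3003.8, 3353.4) + 1125 = 4128.8 kN. φR_n = 0.75 × 4128.8 = 3096.6 kN.
Governing: min(1909.5, 5421.9, 3096.6) = 1909.5 kN → bolt shear.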